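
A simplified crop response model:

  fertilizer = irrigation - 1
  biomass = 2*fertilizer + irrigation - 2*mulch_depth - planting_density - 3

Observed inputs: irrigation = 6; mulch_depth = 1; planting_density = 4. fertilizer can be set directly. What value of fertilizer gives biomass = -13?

Intervening on fertilizer fixes its value directly, overriding its dependence on irrigation.
Substituting into the biomass equation gives biomass = 2*fertilizer - 3.
Solve 2*fertilizer - 3 = -13: fertilizer = (-13 + 3) / 2 = -5.

fertilizer = -5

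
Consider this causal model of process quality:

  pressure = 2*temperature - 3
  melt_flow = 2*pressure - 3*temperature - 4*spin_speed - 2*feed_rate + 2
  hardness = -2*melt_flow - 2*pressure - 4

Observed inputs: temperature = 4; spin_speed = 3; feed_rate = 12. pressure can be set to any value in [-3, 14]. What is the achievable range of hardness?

Intervening on pressure fixes its value directly, overriding its dependence on temperature.
Substituting into the melt_flow equation gives melt_flow = 2*pressure - 46.
Substituting into the hardness equation gives hardness = -6*pressure + 88.
Linear in pressure, so extremes are at the endpoints: pressure = -3 gives hardness = 106; pressure = 14 gives hardness = 4.

4 to 106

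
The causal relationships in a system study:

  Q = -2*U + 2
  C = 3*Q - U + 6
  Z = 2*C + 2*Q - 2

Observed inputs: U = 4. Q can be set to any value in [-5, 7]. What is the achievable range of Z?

Intervening on Q fixes its value directly, overriding its dependence on U.
Substituting into the C equation gives C = 3*Q + 2.
Substituting into the Z equation gives Z = 8*Q + 2.
Linear in Q, so extremes are at the endpoints: Q = -5 gives Z = -38; Q = 7 gives Z = 58.

-38 to 58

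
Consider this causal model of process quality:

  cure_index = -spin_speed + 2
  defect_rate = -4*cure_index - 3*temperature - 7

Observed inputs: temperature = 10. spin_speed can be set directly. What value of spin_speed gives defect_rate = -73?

spin_speed = -7

Substituting into the defect_rate equation gives defect_rate = 4*spin_speed - 45.
Solve 4*spin_speed - 45 = -73: spin_speed = (-73 + 45) / 4 = -7.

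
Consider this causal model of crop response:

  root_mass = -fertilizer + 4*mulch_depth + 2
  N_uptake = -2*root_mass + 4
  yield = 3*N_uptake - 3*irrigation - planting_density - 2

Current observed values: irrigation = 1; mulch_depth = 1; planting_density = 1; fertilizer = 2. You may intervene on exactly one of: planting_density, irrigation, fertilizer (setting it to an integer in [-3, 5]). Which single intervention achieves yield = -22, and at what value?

set planting_density = 5

Intervening on planting_density: with other inputs at their observed values, yield = -planting_density - 17. Solving for -22 gives planting_density = 5, within [-3, 5].
Intervening on irrigation: yield = -3*irrigation - 15. Reaching -22 requires irrigation = 7/3, not an integer.
Intervening on fertilizer: yield = 6*fertilizer - 30. Reaching -22 requires fertilizer = 4/3, not an integer.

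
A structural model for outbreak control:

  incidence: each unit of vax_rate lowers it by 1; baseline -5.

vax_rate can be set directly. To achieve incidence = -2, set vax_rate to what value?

Solve -vax_rate - 5 = -2: vax_rate = (-2 + 5) / -1 = -3.

vax_rate = -3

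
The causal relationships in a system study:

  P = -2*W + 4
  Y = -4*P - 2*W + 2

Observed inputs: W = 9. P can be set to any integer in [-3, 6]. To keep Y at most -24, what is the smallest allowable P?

P = 2

Intervening on P fixes its value directly, overriding its dependence on W.
Substituting into the Y equation gives Y = -4*P - 16.
Require -4*P - 16 ≤ -24, so P ≥ 2.
The smallest integer in [-3, 6] satisfying this is 2.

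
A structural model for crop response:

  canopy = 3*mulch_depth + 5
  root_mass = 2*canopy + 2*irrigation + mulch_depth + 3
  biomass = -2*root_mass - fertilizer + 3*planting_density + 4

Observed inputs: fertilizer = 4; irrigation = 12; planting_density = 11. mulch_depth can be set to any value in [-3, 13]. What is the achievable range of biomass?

Substituting into the root_mass equation gives root_mass = 7*mulch_depth + 37.
So biomass = -14*mulch_depth - 41.
Linear in mulch_depth, so extremes are at the endpoints: mulch_depth = -3 gives biomass = 1; mulch_depth = 13 gives biomass = -223.

-223 to 1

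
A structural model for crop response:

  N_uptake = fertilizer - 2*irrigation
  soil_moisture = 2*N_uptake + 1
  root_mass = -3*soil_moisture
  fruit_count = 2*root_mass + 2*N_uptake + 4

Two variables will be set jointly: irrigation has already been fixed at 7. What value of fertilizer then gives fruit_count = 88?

fertilizer = 5

With irrigation held at 7:
Substituting into the N_uptake equation gives N_uptake = fertilizer - 14.
Substituting into the soil_moisture equation gives soil_moisture = 2*fertilizer - 27.
This gives root_mass = -6*fertilizer + 81.
Substituting into the fruit_count equation gives fruit_count = -10*fertilizer + 138.
Solve -10*fertilizer + 138 = 88: fertilizer = (88 - 138) / -10 = 5.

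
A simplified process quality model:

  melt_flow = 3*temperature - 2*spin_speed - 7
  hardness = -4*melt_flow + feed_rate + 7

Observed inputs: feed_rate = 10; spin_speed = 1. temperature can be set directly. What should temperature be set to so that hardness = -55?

temperature = 9

Substituting into the melt_flow equation gives melt_flow = 3*temperature - 9.
So hardness = -12*temperature + 53.
Solve -12*temperature + 53 = -55: temperature = (-55 - 53) / -12 = 9.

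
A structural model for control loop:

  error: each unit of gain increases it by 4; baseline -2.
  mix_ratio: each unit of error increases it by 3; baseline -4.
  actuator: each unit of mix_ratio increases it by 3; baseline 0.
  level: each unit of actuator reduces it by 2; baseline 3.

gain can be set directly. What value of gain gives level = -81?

gain = 2

Substituting into the mix_ratio equation gives mix_ratio = 12*gain - 10.
actuator becomes 36*gain - 30.
Substituting into the level equation gives level = -72*gain + 63.
Solve -72*gain + 63 = -81: gain = (-81 - 63) / -72 = 2.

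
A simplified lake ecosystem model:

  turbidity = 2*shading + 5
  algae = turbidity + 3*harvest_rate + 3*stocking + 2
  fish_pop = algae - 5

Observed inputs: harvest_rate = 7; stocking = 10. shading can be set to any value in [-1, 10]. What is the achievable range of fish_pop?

Substituting into the algae equation gives algae = 2*shading + 58.
fish_pop becomes 2*shading + 53.
Linear in shading, so extremes are at the endpoints: shading = -1 gives fish_pop = 51; shading = 10 gives fish_pop = 73.

51 to 73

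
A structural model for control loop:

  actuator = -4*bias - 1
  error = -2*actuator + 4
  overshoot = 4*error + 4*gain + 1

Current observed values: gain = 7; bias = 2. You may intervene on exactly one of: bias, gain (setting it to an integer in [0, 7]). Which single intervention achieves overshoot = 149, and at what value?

Intervening on bias: with other inputs at their observed values, overshoot = 32*bias + 53. Solving for 149 gives bias = 3, within [0, 7].
Intervening on gain: overshoot = 4*gain + 89. Reaching 149 requires gain = 15, outside [0, 7].

set bias = 3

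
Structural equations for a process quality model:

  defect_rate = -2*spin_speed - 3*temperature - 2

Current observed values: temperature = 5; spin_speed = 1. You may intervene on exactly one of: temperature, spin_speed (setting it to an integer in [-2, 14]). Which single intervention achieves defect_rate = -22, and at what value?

Intervening on temperature: with other inputs at their observed values, defect_rate = -3*temperature - 4. Solving for -22 gives temperature = 6, within [-2, 14].
Intervening on spin_speed: defect_rate = -2*spin_speed - 17. Reaching -22 requires spin_speed = 5/2, not an integer.

set temperature = 6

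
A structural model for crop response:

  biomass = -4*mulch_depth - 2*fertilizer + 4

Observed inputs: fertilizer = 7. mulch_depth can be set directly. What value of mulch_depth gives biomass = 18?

mulch_depth = -7

Substituting into the biomass equation gives biomass = -4*mulch_depth - 10.
Solve -4*mulch_depth - 10 = 18: mulch_depth = (18 + 10) / -4 = -7.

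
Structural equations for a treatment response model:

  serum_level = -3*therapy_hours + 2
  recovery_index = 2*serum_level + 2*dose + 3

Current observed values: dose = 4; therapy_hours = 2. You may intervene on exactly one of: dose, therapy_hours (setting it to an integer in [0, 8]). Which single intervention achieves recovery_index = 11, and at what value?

Intervening on dose: with other inputs at their observed values, recovery_index = 2*dose - 5. Solving for 11 gives dose = 8, within [0, 8].
Intervening on therapy_hours: recovery_index = -6*therapy_hours + 15. Reaching 11 requires therapy_hours = 2/3, not an integer.

set dose = 8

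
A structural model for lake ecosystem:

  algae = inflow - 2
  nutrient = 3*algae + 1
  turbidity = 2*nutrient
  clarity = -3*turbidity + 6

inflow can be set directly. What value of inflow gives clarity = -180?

Substituting into the nutrient equation gives nutrient = 3*inflow - 5.
So turbidity = 6*inflow - 10.
Substituting into the clarity equation gives clarity = -18*inflow + 36.
Solve -18*inflow + 36 = -180: inflow = (-180 - 36) / -18 = 12.

inflow = 12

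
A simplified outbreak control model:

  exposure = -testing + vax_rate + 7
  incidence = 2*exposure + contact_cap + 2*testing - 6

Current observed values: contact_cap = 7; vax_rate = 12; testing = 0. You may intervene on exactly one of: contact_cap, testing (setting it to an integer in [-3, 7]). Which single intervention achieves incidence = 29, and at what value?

set contact_cap = -3

Intervening on contact_cap: with other inputs at their observed values, incidence = contact_cap + 32. Solving for 29 gives contact_cap = -3, within [-3, 7].
Intervening on testing: the paths from testing to incidence cancel (net effect zero), leaving incidence = 39; 29 is unreachable this way.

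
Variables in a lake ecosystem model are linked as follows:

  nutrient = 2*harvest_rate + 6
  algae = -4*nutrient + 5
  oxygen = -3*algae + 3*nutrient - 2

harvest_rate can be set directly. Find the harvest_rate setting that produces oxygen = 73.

Substituting into the algae equation gives algae = -8*harvest_rate - 19.
Substituting into the oxygen equation gives oxygen = 30*harvest_rate + 73.
Solve 30*harvest_rate + 73 = 73: harvest_rate = (73 - 73) / 30 = 0.

harvest_rate = 0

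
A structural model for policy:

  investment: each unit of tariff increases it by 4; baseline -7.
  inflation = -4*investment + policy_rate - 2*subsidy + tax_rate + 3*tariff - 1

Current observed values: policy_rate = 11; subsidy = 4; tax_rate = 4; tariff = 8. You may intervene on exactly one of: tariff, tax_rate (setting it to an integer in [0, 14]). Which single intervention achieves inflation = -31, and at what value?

Intervening on tariff: with other inputs at their observed values, inflation = -13*tariff + 34. Solving for -31 gives tariff = 5, within [0, 14].
Intervening on tax_rate: inflation = tax_rate - 74. Reaching -31 requires tax_rate = 43, outside [0, 14].

set tariff = 5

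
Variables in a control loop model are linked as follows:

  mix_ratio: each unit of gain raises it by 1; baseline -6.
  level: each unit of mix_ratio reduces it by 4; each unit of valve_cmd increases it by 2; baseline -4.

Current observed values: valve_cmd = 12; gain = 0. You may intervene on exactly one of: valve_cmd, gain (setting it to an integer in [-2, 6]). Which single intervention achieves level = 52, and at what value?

Intervening on valve_cmd: level = 2*valve_cmd + 20. Reaching 52 requires valve_cmd = 16, outside [-2, 6].
Intervening on gain: with other inputs at their observed values, level = -4*gain + 44. Solving for 52 gives gain = -2, within [-2, 6].

set gain = -2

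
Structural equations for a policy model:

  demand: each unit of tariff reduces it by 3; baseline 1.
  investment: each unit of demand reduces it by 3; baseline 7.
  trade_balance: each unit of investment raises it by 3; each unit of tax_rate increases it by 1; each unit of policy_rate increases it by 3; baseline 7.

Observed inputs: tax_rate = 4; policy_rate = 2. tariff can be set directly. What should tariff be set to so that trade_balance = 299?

Substituting into the investment equation gives investment = 9*tariff + 4.
Substituting into the trade_balance equation gives trade_balance = 27*tariff + 29.
Solve 27*tariff + 29 = 299: tariff = (299 - 29) / 27 = 10.

tariff = 10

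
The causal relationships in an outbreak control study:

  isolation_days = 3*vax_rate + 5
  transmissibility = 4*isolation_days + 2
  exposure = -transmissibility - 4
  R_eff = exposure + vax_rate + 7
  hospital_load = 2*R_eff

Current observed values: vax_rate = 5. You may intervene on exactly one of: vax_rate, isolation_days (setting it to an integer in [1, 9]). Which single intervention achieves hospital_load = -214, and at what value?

Intervening on vax_rate: with other inputs at their observed values, hospital_load = -22*vax_rate - 38. Solving for -214 gives vax_rate = 8, within [1, 9].
Intervening on isolation_days: hospital_load = -8*isolation_days + 12. Reaching -214 requires isolation_days = 113/4, not an integer.

set vax_rate = 8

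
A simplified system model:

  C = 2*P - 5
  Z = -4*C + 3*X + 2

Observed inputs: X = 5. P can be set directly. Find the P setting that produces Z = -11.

Substituting into the Z equation gives Z = -8*P + 37.
Solve -8*P + 37 = -11: P = (-11 - 37) / -8 = 6.

P = 6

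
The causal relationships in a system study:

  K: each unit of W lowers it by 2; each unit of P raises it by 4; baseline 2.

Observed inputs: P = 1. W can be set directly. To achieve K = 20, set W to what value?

Substituting into the K equation gives K = -2*W + 6.
Solve -2*W + 6 = 20: W = (20 - 6) / -2 = -7.

W = -7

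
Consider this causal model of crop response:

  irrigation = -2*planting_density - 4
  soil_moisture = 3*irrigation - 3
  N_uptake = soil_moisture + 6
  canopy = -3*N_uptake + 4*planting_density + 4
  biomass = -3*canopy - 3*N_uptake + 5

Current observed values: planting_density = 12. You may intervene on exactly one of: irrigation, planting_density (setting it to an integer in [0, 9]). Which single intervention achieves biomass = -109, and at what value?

Intervening on irrigation: biomass = 18*irrigation - 133. Reaching -109 requires irrigation = 4/3, not an integer.
Intervening on planting_density: with other inputs at their observed values, biomass = -48*planting_density - 61. Solving for -109 gives planting_density = 1, within [0, 9].

set planting_density = 1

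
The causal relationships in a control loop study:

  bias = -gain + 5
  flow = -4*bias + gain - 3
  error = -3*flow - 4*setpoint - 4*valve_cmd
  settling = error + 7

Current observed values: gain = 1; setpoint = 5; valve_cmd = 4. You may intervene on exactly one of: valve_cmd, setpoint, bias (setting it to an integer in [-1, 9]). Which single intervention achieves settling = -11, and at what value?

set bias = 1

Intervening on valve_cmd: settling = -4*valve_cmd + 41. Reaching -11 requires valve_cmd = 13, outside [-1, 9].
Intervening on setpoint: settling = -4*setpoint + 45. Reaching -11 requires setpoint = 14, outside [-1, 9].
Intervening on bias: with other inputs at their observed values, settling = 12*bias - 23. Solving for -11 gives bias = 1, within [-1, 9].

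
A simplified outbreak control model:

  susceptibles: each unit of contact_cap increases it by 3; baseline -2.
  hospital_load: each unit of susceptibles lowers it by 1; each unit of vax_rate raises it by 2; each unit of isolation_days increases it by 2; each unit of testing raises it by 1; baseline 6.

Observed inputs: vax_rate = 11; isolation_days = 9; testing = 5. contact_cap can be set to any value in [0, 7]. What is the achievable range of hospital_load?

Substituting into the hospital_load equation gives hospital_load = -3*contact_cap + 53.
Linear in contact_cap, so extremes are at the endpoints: contact_cap = 0 gives hospital_load = 53; contact_cap = 7 gives hospital_load = 32.

32 to 53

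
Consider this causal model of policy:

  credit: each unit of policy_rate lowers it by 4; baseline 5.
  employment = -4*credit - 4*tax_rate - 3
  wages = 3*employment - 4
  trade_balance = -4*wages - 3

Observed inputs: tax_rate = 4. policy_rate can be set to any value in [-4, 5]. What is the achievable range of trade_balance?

-479 to 1249

Substituting into the employment equation gives employment = 16*policy_rate - 39.
This gives wages = 48*policy_rate - 121.
Substituting into the trade_balance equation gives trade_balance = -192*policy_rate + 481.
Linear in policy_rate, so extremes are at the endpoints: policy_rate = -4 gives trade_balance = 1249; policy_rate = 5 gives trade_balance = -479.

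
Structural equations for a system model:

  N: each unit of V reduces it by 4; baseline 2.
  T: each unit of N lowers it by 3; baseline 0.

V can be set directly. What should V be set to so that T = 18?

V = 2

Substituting into the T equation gives T = 12*V - 6.
Solve 12*V - 6 = 18: V = (18 + 6) / 12 = 2.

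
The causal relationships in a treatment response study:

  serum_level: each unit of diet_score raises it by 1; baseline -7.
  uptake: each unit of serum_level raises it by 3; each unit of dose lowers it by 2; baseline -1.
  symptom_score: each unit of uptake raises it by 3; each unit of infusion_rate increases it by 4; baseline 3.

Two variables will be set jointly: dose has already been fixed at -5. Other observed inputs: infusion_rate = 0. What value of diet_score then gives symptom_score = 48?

diet_score = 9

With dose held at -5:
Substituting into the uptake equation gives uptake = 3*diet_score - 12.
So symptom_score = 9*diet_score - 33.
Solve 9*diet_score - 33 = 48: diet_score = (48 + 33) / 9 = 9.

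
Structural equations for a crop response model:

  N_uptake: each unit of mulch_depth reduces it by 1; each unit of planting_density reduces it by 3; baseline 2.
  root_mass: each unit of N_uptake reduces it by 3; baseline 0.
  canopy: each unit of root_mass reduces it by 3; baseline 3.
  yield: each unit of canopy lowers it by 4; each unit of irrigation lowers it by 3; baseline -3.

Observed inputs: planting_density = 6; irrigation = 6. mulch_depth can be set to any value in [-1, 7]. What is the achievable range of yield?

Substituting into the N_uptake equation gives N_uptake = -mulch_depth - 16.
root_mass becomes 3*mulch_depth + 48.
Substituting into the canopy equation gives canopy = -9*mulch_depth - 141.
Substituting into the yield equation gives yield = 36*mulch_depth + 543.
Linear in mulch_depth, so extremes are at the endpoints: mulch_depth = -1 gives yield = 507; mulch_depth = 7 gives yield = 795.

507 to 795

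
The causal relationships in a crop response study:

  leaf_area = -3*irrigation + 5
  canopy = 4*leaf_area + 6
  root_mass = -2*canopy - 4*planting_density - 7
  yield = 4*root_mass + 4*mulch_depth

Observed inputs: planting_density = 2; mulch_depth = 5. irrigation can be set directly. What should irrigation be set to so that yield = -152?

Substituting into the canopy equation gives canopy = -12*irrigation + 26.
Substituting into the root_mass equation gives root_mass = 24*irrigation - 67.
Substituting into the yield equation gives yield = 96*irrigation - 248.
Solve 96*irrigation - 248 = -152: irrigation = (-152 + 248) / 96 = 1.

irrigation = 1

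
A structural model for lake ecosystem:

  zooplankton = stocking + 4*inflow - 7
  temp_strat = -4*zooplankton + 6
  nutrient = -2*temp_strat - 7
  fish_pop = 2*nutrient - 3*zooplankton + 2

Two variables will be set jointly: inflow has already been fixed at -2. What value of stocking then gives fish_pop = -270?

stocking = -3

With inflow held at -2:
Substituting into the zooplankton equation gives zooplankton = stocking - 15.
Substituting into the temp_strat equation gives temp_strat = -4*stocking + 66.
nutrient becomes 8*stocking - 139.
fish_pop becomes 13*stocking - 231.
Solve 13*stocking - 231 = -270: stocking = (-270 + 231) / 13 = -3.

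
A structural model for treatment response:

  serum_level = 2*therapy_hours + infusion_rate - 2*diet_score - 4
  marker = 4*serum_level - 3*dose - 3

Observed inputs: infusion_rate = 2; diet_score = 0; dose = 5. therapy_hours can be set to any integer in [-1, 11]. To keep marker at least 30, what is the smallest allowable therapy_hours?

therapy_hours = 7

Substituting into the serum_level equation gives serum_level = 2*therapy_hours - 2.
This gives marker = 8*therapy_hours - 26.
Require 8*therapy_hours - 26 ≥ 30, so therapy_hours ≥ 7.
The smallest integer in [-1, 11] satisfying this is 7.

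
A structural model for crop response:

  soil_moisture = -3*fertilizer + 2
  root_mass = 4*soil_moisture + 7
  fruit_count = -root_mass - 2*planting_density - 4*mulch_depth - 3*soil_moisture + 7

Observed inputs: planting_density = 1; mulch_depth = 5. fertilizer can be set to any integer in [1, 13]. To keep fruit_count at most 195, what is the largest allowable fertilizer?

fertilizer = 11

Substituting into the root_mass equation gives root_mass = -12*fertilizer + 15.
Substituting into the fruit_count equation gives fruit_count = 21*fertilizer - 36.
Require 21*fertilizer - 36 ≤ 195, so fertilizer ≤ 11.
The largest integer in [1, 13] satisfying this is 11.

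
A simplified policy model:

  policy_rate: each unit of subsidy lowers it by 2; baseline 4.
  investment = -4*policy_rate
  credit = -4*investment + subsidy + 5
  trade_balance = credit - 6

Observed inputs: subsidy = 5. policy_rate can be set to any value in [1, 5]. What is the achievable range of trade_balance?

20 to 84

Intervening on policy_rate fixes its value directly, overriding its dependence on subsidy.
Substituting into the credit equation gives credit = 16*policy_rate + 10.
Substituting into the trade_balance equation gives trade_balance = 16*policy_rate + 4.
Linear in policy_rate, so extremes are at the endpoints: policy_rate = 1 gives trade_balance = 20; policy_rate = 5 gives trade_balance = 84.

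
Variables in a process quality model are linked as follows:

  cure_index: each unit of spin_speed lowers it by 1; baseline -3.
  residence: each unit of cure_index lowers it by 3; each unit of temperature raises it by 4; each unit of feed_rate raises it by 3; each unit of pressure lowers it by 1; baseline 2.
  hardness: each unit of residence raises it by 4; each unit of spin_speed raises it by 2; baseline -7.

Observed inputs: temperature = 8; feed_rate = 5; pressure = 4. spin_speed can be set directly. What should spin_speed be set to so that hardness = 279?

spin_speed = 5

Substituting into the residence equation gives residence = 3*spin_speed + 54.
Substituting into the hardness equation gives hardness = 14*spin_speed + 209.
Solve 14*spin_speed + 209 = 279: spin_speed = (279 - 209) / 14 = 5.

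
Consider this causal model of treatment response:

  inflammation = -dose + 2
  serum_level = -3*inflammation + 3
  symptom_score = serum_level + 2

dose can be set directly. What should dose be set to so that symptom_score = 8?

Substituting into the serum_level equation gives serum_level = 3*dose - 3.
Substituting into the symptom_score equation gives symptom_score = 3*dose - 1.
Solve 3*dose - 1 = 8: dose = (8 + 1) / 3 = 3.

dose = 3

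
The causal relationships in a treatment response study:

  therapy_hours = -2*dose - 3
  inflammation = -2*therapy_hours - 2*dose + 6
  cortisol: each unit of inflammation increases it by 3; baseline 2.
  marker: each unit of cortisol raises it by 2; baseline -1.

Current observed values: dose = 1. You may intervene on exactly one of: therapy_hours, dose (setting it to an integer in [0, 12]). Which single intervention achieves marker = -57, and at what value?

set therapy_hours = 7

Intervening on therapy_hours: with other inputs at their observed values, marker = -12*therapy_hours + 27. Solving for -57 gives therapy_hours = 7, within [0, 12].
Intervening on dose: marker = 12*dose + 75. Reaching -57 requires dose = -11, outside [0, 12].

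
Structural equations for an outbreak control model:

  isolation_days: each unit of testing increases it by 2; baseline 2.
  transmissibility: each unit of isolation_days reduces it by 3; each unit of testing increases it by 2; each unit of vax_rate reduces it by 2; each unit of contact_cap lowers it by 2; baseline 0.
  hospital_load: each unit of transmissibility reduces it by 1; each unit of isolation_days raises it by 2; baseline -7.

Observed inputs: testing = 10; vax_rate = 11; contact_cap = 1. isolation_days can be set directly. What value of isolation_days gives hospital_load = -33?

Intervening on isolation_days fixes its value directly, overriding its dependence on testing.
Substituting into the transmissibility equation gives transmissibility = -3*isolation_days - 4.
This gives hospital_load = 5*isolation_days - 3.
Solve 5*isolation_days - 3 = -33: isolation_days = (-33 + 3) / 5 = -6.

isolation_days = -6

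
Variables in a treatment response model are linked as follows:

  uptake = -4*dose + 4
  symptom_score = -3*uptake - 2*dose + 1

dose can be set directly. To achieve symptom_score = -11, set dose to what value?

dose = 0

Substituting into the symptom_score equation gives symptom_score = 10*dose - 11.
Solve 10*dose - 11 = -11: dose = (-11 + 11) / 10 = 0.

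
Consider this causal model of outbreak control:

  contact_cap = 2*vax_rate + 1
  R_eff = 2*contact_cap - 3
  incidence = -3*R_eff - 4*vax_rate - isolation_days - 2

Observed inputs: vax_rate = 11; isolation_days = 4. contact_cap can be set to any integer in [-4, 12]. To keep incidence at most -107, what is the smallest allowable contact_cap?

contact_cap = 11

Intervening on contact_cap fixes its value directly, overriding its dependence on vax_rate.
Substituting into the incidence equation gives incidence = -6*contact_cap - 41.
Require -6*contact_cap - 41 ≤ -107, so contact_cap ≥ 11.
The smallest integer in [-4, 12] satisfying this is 11.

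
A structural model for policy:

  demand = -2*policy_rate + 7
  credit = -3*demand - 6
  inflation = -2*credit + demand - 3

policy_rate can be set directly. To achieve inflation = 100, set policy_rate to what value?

policy_rate = -3

Substituting into the credit equation gives credit = 6*policy_rate - 27.
This gives inflation = -14*policy_rate + 58.
Solve -14*policy_rate + 58 = 100: policy_rate = (100 - 58) / -14 = -3.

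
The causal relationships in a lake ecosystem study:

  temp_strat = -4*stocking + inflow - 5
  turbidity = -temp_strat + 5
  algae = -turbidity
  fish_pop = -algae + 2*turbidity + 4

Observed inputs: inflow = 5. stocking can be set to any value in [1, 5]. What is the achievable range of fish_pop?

Substituting into the temp_strat equation gives temp_strat = -4*stocking.
Substituting into the turbidity equation gives turbidity = 4*stocking + 5.
This gives algae = -4*stocking - 5.
fish_pop becomes 12*stocking + 19.
Linear in stocking, so extremes are at the endpoints: stocking = 1 gives fish_pop = 31; stocking = 5 gives fish_pop = 79.

31 to 79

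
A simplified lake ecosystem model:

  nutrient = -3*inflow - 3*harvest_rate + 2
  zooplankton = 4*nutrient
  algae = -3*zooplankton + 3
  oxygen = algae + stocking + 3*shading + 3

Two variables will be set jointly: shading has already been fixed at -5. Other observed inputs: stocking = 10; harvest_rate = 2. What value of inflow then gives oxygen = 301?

With shading held at -5:
Substituting into the nutrient equation gives nutrient = -3*inflow - 4.
Substituting into the zooplankton equation gives zooplankton = -12*inflow - 16.
Substituting into the algae equation gives algae = 36*inflow + 51.
This gives oxygen = 36*inflow + 49.
Solve 36*inflow + 49 = 301: inflow = (301 - 49) / 36 = 7.

inflow = 7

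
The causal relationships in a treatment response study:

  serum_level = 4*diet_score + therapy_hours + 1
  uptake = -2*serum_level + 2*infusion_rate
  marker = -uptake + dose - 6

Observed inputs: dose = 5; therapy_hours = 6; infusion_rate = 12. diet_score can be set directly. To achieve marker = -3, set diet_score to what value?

diet_score = 1

Substituting into the serum_level equation gives serum_level = 4*diet_score + 7.
Substituting into the uptake equation gives uptake = -8*diet_score + 10.
marker becomes 8*diet_score - 11.
Solve 8*diet_score - 11 = -3: diet_score = (-3 + 11) / 8 = 1.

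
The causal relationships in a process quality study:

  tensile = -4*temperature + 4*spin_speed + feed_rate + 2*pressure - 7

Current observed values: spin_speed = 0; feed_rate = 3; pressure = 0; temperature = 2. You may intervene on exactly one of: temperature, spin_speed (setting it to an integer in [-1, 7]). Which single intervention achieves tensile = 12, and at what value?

set spin_speed = 6

Intervening on temperature: tensile = -4*temperature - 4. Reaching 12 requires temperature = -4, outside [-1, 7].
Intervening on spin_speed: with other inputs at their observed values, tensile = 4*spin_speed - 12. Solving for 12 gives spin_speed = 6, within [-1, 7].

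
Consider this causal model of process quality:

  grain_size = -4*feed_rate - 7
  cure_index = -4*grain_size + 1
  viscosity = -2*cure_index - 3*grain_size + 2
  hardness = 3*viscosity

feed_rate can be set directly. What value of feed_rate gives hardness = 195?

Substituting into the cure_index equation gives cure_index = 16*feed_rate + 29.
This gives viscosity = -20*feed_rate - 35.
hardness becomes -60*feed_rate - 105.
Solve -60*feed_rate - 105 = 195: feed_rate = (195 + 105) / -60 = -5.

feed_rate = -5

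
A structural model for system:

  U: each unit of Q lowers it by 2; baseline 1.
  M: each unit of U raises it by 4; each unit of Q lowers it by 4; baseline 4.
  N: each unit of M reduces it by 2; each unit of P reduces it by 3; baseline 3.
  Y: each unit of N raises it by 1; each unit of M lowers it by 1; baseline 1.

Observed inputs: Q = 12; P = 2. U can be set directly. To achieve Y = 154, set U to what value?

Intervening on U fixes its value directly, overriding its dependence on Q.
Substituting into the M equation gives M = 4*U - 44.
Substituting into the N equation gives N = -8*U + 85.
This gives Y = -12*U + 130.
Solve -12*U + 130 = 154: U = (154 - 130) / -12 = -2.

U = -2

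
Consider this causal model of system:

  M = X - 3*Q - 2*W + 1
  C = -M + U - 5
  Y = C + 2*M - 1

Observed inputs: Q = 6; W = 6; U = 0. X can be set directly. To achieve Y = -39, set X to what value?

Substituting into the M equation gives M = X - 29.
Substituting into the C equation gives C = -X + 24.
Y becomes X - 35.
Solve X - 35 = -39: X = (-39 + 35) / 1 = -4.

X = -4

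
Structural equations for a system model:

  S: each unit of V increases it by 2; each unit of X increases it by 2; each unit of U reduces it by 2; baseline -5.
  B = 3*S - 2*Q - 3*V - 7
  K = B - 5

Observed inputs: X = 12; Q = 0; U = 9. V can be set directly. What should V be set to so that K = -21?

Substituting into the S equation gives S = 2*V + 1.
So B = 3*V - 4.
K becomes 3*V - 9.
Solve 3*V - 9 = -21: V = (-21 + 9) / 3 = -4.

V = -4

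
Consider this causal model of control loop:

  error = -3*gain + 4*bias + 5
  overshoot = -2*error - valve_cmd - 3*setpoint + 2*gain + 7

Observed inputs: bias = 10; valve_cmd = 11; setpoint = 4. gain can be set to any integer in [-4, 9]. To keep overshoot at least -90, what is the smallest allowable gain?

Substituting into the error equation gives error = -3*gain + 45.
Substituting into the overshoot equation gives overshoot = 8*gain - 106.
Require 8*gain - 106 ≥ -90, so gain ≥ 2.
The smallest integer in [-4, 9] satisfying this is 2.

gain = 2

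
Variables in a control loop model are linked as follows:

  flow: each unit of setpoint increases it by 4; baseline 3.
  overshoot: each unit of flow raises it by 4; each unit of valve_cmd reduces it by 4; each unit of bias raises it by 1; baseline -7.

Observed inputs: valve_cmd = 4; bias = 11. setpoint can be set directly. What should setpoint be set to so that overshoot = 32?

setpoint = 2

Substituting into the overshoot equation gives overshoot = 16*setpoint.
Solve 16*setpoint = 32: setpoint = 32 / 16 = 2.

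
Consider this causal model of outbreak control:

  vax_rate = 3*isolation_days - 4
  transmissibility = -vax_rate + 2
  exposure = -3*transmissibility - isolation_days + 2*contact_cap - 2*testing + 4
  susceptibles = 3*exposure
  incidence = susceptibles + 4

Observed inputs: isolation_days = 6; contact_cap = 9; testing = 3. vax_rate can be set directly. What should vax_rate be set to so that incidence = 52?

vax_rate = 4

Intervening on vax_rate fixes its value directly, overriding its dependence on isolation_days.
Substituting into the exposure equation gives exposure = 3*vax_rate + 4.
susceptibles becomes 9*vax_rate + 12.
Substituting into the incidence equation gives incidence = 9*vax_rate + 16.
Solve 9*vax_rate + 16 = 52: vax_rate = (52 - 16) / 9 = 4.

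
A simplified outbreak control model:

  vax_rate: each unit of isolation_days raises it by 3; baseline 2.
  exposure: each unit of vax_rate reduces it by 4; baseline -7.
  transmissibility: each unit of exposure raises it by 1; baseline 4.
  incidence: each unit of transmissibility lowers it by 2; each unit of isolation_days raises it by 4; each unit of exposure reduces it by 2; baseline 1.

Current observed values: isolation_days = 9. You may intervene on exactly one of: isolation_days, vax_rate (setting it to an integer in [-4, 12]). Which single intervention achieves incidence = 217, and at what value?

Intervening on isolation_days: incidence = 52*isolation_days + 53. Reaching 217 requires isolation_days = 41/13, not an integer.
Intervening on vax_rate: with other inputs at their observed values, incidence = 16*vax_rate + 57. Solving for 217 gives vax_rate = 10, within [-4, 12].

set vax_rate = 10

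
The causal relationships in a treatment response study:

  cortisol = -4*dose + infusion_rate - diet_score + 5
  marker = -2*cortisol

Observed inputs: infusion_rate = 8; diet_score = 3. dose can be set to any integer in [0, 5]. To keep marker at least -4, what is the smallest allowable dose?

dose = 2

Substituting into the cortisol equation gives cortisol = -4*dose + 10.
This gives marker = 8*dose - 20.
Require 8*dose - 20 ≥ -4, so dose ≥ 2.
The smallest integer in [0, 5] satisfying this is 2.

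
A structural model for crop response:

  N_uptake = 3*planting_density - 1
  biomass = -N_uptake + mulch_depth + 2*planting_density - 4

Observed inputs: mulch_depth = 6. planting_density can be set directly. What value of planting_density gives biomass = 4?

Substituting into the biomass equation gives biomass = -planting_density + 3.
Solve -planting_density + 3 = 4: planting_density = (4 - 3) / -1 = -1.

planting_density = -1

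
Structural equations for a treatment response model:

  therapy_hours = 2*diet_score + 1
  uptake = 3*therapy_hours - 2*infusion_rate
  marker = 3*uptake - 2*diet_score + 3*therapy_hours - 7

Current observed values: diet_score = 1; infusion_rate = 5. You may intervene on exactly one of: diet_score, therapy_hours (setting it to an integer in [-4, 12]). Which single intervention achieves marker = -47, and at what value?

set diet_score = -1

Intervening on diet_score: with other inputs at their observed values, marker = 22*diet_score - 25. Solving for -47 gives diet_score = -1, within [-4, 12].
Intervening on therapy_hours: marker = 12*therapy_hours - 39. Reaching -47 requires therapy_hours = -2/3, not an integer.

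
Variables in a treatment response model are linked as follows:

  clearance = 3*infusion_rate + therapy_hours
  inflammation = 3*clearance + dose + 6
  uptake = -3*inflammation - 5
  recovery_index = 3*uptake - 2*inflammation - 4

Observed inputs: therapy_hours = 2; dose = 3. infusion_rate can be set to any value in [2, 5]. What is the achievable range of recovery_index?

-679 to -382

Substituting into the clearance equation gives clearance = 3*infusion_rate + 2.
Substituting into the inflammation equation gives inflammation = 9*infusion_rate + 15.
Substituting into the uptake equation gives uptake = -27*infusion_rate - 50.
Substituting into the recovery_index equation gives recovery_index = -99*infusion_rate - 184.
Linear in infusion_rate, so extremes are at the endpoints: infusion_rate = 2 gives recovery_index = -382; infusion_rate = 5 gives recovery_index = -679.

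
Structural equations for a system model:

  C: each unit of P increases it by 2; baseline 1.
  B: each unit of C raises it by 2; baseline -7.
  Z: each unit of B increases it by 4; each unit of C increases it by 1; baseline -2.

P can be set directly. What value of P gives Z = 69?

Substituting into the B equation gives B = 4*P - 5.
So Z = 18*P - 21.
Solve 18*P - 21 = 69: P = (69 + 21) / 18 = 5.

P = 5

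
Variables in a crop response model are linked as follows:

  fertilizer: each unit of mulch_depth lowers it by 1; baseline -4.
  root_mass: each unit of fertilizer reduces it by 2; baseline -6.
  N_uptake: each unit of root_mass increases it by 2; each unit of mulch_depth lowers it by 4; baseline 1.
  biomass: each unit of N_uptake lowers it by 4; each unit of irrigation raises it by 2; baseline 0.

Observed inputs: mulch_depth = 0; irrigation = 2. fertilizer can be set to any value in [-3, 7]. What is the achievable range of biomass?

0 to 160

Intervening on fertilizer fixes its value directly, overriding its dependence on mulch_depth.
Substituting into the N_uptake equation gives N_uptake = -4*fertilizer - 11.
Substituting into the biomass equation gives biomass = 16*fertilizer + 48.
Linear in fertilizer, so extremes are at the endpoints: fertilizer = -3 gives biomass = 0; fertilizer = 7 gives biomass = 160.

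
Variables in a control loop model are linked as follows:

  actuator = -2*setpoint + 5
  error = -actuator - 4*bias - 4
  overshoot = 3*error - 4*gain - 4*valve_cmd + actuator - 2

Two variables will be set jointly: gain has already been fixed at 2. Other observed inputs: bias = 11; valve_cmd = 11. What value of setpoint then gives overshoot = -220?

setpoint = -3

With gain held at 2:
Substituting into the error equation gives error = 2*setpoint - 53.
Substituting into the overshoot equation gives overshoot = 4*setpoint - 208.
Solve 4*setpoint - 208 = -220: setpoint = (-220 + 208) / 4 = -3.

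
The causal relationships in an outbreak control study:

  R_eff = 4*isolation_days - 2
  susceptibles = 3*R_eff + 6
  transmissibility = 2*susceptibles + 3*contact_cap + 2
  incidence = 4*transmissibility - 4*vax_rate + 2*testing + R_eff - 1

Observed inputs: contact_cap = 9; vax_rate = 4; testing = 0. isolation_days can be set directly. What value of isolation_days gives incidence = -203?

isolation_days = -3

Substituting into the susceptibles equation gives susceptibles = 12*isolation_days.
This gives transmissibility = 24*isolation_days + 29.
Substituting into the incidence equation gives incidence = 100*isolation_days + 97.
Solve 100*isolation_days + 97 = -203: isolation_days = (-203 - 97) / 100 = -3.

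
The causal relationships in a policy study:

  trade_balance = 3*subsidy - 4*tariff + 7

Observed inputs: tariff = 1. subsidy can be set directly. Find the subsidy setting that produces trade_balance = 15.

Substituting into the trade_balance equation gives trade_balance = 3*subsidy + 3.
Solve 3*subsidy + 3 = 15: subsidy = (15 - 3) / 3 = 4.

subsidy = 4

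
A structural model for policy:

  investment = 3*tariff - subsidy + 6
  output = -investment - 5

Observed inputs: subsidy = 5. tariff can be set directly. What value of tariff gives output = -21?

tariff = 5

Substituting into the investment equation gives investment = 3*tariff + 1.
output becomes -3*tariff - 6.
Solve -3*tariff - 6 = -21: tariff = (-21 + 6) / -3 = 5.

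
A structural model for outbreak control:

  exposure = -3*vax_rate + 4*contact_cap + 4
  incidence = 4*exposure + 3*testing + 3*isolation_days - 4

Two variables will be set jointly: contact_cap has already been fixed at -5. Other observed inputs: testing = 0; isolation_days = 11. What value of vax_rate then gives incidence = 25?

vax_rate = -5

With contact_cap held at -5:
Substituting into the exposure equation gives exposure = -3*vax_rate - 16.
Substituting into the incidence equation gives incidence = -12*vax_rate - 35.
Solve -12*vax_rate - 35 = 25: vax_rate = (25 + 35) / -12 = -5.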